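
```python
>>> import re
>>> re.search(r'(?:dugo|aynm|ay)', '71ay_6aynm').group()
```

'ay'

`re.search` tries every starting position until one works.
The match spans [2:4] → 'ay'.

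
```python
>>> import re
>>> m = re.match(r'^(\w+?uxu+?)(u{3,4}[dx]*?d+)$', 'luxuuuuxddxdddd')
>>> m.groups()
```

('luxu', 'uuuxddxdddd')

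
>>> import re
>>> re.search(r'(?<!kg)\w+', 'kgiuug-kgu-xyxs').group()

Because the assertion is negative and zero-width, positions next to the forbidden text are skipped.
`re.search` scans for the first position where the pattern succeeds.
The match spans [0:6] → 'kgiuug'.

'kgiuug'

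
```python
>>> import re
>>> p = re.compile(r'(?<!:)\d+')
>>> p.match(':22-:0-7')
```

None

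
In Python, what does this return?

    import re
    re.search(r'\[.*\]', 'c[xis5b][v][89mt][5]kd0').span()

`re.search` tries every starting position until one works.
The match spans [1:20] → '[xis5b][v][89mt][5]'.

(1, 20)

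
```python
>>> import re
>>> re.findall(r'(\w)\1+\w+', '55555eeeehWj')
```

A backreference is literal: `\1` must see the identical characters the first group matched.
Walking the string: at [0:12] match '55555eeeehWj', group 1 = '5'.
`findall` collects group 1 from the one match (1 total).

['5']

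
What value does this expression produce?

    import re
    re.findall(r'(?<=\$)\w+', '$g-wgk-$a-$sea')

['g', 'a', 'sea']

The positive lookaround only admits positions where the adjacent text matches; those characters stay outside the span.
Scanning left to right: at [1:2] → 'g'; at [8:9] → 'a'; at [11:14] → 'sea'.
Since nothing is captured, `findall` lists the 3 matched substrings directly.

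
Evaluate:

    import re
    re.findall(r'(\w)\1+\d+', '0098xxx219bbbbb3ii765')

The backreference `\1` re-matches whatever the first group consumed, character for character.
Scanning left to right: at [0:4] match '0098', group 1 = '0'; at [4:10] match 'xxx219', group 1 = 'x'; at [10:16] match 'bbbbb3', group 1 = 'b'; at [16:21] match 'ii765', group 1 = 'i'.
Because there's exactly one group, `findall` drops the full match and keeps group 1 from each hit.

['0', 'x', 'b', 'i']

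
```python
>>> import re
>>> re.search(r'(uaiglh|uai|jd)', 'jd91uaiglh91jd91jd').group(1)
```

'jd'

The match spans [0:2] → 'jd'.
Captured: group 1 = 'jd'.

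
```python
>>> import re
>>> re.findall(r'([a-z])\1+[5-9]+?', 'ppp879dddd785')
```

['p', 'd']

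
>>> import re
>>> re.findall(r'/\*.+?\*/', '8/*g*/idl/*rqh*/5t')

Since nothing is captured, `findall` lists the 2 matched substrings directly.

['/*g*/', '/*rqh*/']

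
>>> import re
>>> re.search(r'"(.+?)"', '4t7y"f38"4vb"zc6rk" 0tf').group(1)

'f38'

The match spans [4:9] → '"f38"'.
Captured: group 1 = 'f38'.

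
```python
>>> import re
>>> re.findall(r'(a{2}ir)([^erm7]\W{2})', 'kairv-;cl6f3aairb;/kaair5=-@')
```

[('aair', 'b;/'), ('aair', '5=-')]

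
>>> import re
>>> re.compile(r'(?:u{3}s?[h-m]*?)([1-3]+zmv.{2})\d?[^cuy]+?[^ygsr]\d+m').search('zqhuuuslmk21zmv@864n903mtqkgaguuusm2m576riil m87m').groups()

('21zmv@8',)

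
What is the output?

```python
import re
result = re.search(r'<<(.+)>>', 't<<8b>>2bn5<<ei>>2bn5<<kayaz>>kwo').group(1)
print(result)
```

`search` walks the string left to right and returns the first match it finds.
The match spans [1:30] → '<<8b>>2bn5<<ei>>2bn5<<kayaz>>'.
Captured: group 1 = '8b>>2bn5<<ei>>2bn5<<kayaz'.

8b>>2bn5<<ei>>2bn5<<kayaz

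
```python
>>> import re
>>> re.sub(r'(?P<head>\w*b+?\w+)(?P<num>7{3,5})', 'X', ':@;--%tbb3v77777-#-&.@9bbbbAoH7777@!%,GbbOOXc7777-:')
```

':@;--%X-#-&.@X@!%,X-:'

The pattern matches zero or more of a word character, then one or more of a literal 'b' (lazy), then one or more of a word character (captured as 'head'); then 3 to 5 of a literal '7' (captured as 'num').
Every occurrence is swapped for 'X'.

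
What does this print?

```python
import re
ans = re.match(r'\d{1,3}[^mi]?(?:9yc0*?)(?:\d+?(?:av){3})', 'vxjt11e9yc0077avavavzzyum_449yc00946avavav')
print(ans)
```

With `match`, the pattern is implicitly anchored at the beginning.
Here the string doesn't start with a match, so the call returns None.

None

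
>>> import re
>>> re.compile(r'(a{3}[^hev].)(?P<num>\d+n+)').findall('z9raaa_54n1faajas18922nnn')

[('aaa_5', '4n')]

The pattern matches exactly 3 of the literal 'a', then any character except [hev], then any character (captured); then one or more of a digit, then one or more of the literal 'n' (captured as 'num').
Matches: at [3:10] match 'aaa_54n', groups = ('aaa_5', '4n').
Multiple groups make `findall` return tuples — one 2-tuple for the one match.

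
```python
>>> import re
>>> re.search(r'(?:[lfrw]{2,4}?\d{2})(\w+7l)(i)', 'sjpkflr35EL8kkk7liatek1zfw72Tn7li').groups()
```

('EL8kkk7liatek1zfw72Tn7l', 'i')

The pattern matches 2 to 4 of one of [lfrw] (lazy), then exactly 2 of a digit (non-capturing group); then one or more of a word character, then the literal '7l' (captured); then a literal 'i' (captured).
Unlike `match`, `search` isn't anchored — it looks for the pattern anywhere in the string.
The match spans [4:33] → 'flr35EL8kkk7liatek1zfw72Tn7li'.
Captured: group 1 = 'EL8kkk7liatek1zfw72Tn7l', group 2 = 'i'.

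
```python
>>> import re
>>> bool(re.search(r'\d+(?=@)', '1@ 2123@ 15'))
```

True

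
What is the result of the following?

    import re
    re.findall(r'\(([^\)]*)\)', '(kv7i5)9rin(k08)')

['kv7i5', 'k08']

Walking the string: at [0:7] match '(kv7i5)', group 1 = 'kv7i5'; at [11:16] match '(k08)', group 1 = 'k08'.
With a single group, `findall` returns only what that group captured — 2 items.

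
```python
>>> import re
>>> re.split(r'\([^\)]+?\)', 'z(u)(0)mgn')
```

['z', '', 'mgn']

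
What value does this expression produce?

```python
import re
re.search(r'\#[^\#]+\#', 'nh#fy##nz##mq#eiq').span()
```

(2, 6)

The match spans [2:6] → '#fy#'.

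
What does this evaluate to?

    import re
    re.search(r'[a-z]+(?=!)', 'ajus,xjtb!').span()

(5, 9)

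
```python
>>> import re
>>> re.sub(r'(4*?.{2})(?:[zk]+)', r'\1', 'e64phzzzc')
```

'e64phc'

The pattern matches zero or more of a literal '4' (lazy), then exactly 2 of any character (captured); then one or more of one of [zk] (non-capturing group).
Matches: at [2:8] → '4phzzz'.
Each match is replaced using the text its own group 1 captured.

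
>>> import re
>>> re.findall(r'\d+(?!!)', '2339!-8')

The negative lookahead/lookbehind blocks any match where the forbidden context is present.
With no groups in the pattern, `findall` gives back each whole match — 2 here.

['233', '8']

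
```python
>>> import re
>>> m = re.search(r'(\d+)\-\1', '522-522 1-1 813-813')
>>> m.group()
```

'522-522'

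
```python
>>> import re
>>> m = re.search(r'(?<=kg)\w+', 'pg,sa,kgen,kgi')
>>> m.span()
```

(8, 10)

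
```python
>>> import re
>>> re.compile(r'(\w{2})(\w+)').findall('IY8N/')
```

[('IY', '8N')]

The pattern matches exactly 2 of a word character (captured); then one or more of a word character (captured).
2 groups means the one result is a tuple of 2 captured strings — 1 here.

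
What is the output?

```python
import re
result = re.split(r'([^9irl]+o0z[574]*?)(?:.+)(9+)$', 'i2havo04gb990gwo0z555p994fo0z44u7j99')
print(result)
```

['i2havo04gb99', '0gwo0z', '9', '']

The pattern matches one or more of any character except [9irl], then the literal 'o0z', then zero or more of one of [574] (lazy) (captured); then one or more of any character (non-capturing group); then one or more of a literal '9' (captured); then anchored at the end.
Because the quantifier is non-greedy, it stops expanding at the earliest point where the rest of the pattern can succeed.
Matches to split on: at [12:36] → '0gwo0z555p994fo0z44u7j99'.
`re.split` interleaves the captured-group text with the surrounding fragments.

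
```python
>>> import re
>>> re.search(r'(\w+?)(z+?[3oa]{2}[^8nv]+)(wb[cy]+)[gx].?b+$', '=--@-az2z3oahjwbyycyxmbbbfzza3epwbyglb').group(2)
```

Pattern: one or more of a word character (lazy) (captured); then one or more of the literal 'z' (lazy), then exactly 2 of one of [3oa], then one or more of any character except [8nv] (captured); then the literal 'wb', then one or more of one of [cy] (captured); then one of [gx], then optionally any character, then one or more of the literal 'b'; then anchored at the end.
With the lazy modifier that quantifier settles for the fewest repetitions that let the rest of the pattern succeed (the atoms after it are unaffected and can still be greedy).
Unlike `match`, `search` isn't anchored — it looks for the pattern anywhere in the string.
The match spans [5:38] → 'az2z3oahjwbyycyxmbbbfzza3epwbyglb'.
Captured: group 1 = 'az2', group 2 = 'z3oahjwbyycyxmbbbfzza3ep', group 3 = 'wby'.

'z3oahjwbyycyxmbbbfzza3ep'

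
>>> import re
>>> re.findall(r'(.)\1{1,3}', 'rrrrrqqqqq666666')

['r', 'q', '6', '6']

After group 1 captures some text, `\1` only succeeds where that same text appears again.
Scanning left to right: at [0:4] match 'rrrr', group 1 = 'r'; at [5:9] match 'qqqq', group 1 = 'q'; at [10:14] match '6666', group 1 = '6'; at [14:16] match '66', group 1 = '6'.
`findall` collects group 1 from each match (4 total).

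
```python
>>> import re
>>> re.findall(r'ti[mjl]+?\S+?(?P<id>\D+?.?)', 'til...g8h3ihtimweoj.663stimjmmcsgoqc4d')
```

This matches the literal 'ti', then one or more of one of [mjl] (lazy), then one or more of a non-whitespace character (lazy); then one or more of a non-digit (lazy), then optionally any character (captured as 'id').
Lazy quantifiers expand one character at a time until the remainder of the pattern can match.
Scanning left to right: at [0:6] match 'til...', group 1 = '..'; at [12:18] match 'timweo', group 1 = 'eo'; at [24:30] match 'timjmm', group 1 = 'mm'.
With a single group, `findall` returns only what that group captured — 3 items.

['..', 'eo', 'mm']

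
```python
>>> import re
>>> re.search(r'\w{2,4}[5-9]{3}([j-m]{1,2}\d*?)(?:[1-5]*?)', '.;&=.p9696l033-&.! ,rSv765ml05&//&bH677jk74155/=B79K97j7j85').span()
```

(5, 11)

Pattern: 2 to 4 of a word character, then exactly 3 of a character in [5-9]; then 1 to 2 of a character in [j-m], then zero or more of a digit (lazy) (captured); then zero or more of a character in [1-5] (lazy) (non-capturing group).
Lazy quantifiers expand one character at a time until the remainder of the pattern can match.
`re.search` tries every starting position until one works.
The match spans [5:11] → 'p9696l'.
Captured: group 1 = 'l'.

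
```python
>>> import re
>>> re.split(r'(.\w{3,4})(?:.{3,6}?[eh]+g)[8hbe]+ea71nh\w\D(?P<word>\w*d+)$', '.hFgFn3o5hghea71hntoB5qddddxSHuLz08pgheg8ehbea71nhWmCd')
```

['.hFgFn3o5hghea71hntoB5qddd', 'dxSHu', 'Cd', '']

This matches any character, then 3 to 4 of a word character (captured); then 3 to 6 of any character (lazy), then one or more of one of [eh], then a literal 'g' (non-capturing group); then one or more of one of [8hbe], then the literal 'ea7'; then the literal '1nh', then a word character, then a non-digit; then zero or more of a word character, then one or more of the literal 'd' (captured as 'word'); then anchored at the end.
Matches to split on: at [26:54] → 'dxSHuLz08pgheg8ehbea71nhWmCd'.
The group in the pattern means `split` returns the separators' captures alongside the pieces.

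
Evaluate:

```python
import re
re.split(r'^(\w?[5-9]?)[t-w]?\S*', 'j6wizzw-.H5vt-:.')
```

Pattern: anchored at the start of the string; then optionally a word character, then optionally a character in [5-9] (captured); then optionally a character in [t-w], then zero or more of a non-whitespace character.
Because the pattern has a capturing group, `split` also inserts each captured text between the pieces.

['', 'j6', '']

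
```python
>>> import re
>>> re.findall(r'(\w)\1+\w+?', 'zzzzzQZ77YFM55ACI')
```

['z', '7', '5']

`\1` is not a pattern — it's the concrete string captured by group 1, re-applied verbatim.
Matches: at [0:6] match 'zzzzzQ', group 1 = 'z'; at [7:10] match '77Y', group 1 = '7'; at [12:15] match '55A', group 1 = '5'.
One capturing group, so `findall` returns just the captured substring from each match — 3 in all.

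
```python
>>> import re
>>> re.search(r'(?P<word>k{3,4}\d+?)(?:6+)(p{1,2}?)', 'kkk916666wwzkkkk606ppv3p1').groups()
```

The match spans [12:20] → 'kkkk606p'.
Captured: group 1 = 'kkkk60', group 2 = 'p'.

('kkkk60', 'p')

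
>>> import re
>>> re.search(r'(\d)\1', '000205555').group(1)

A backreference is literal: `\1` must see the identical characters the first group matched.
`re.search` scans for the first position where the pattern succeeds.
The match spans [0:2] → '00'.
Captured: group 1 = '0'.

'0'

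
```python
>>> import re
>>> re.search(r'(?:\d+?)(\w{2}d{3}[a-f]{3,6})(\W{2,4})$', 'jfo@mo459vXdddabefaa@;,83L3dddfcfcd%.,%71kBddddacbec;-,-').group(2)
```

';-,-'

Pattern: one or more of a digit (lazy) (non-capturing group); then exactly 2 of a word character, then exactly 3 of a literal 'd', then 3 to 6 of a character in [a-f] (captured); then 2 to 4 of a non-word character (captured); then anchored at the end.
Unlike `match`, `search` isn't anchored — it looks for the pattern anywhere in the string.
The match spans [39:56] → '71kBddddacbec;-,-'.
Captured: group 1 = 'kBddddacbec', group 2 = ';-,-'.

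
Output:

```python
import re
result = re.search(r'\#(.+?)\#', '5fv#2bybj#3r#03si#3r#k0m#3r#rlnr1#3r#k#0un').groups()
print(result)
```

('2bybj',)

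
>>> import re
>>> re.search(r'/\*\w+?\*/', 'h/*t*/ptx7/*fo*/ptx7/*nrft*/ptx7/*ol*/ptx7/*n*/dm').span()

(1, 6)

The match spans [1:6] → '/*t*/'.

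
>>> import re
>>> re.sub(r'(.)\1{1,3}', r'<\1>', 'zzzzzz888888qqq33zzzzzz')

A backreference is literal: `\1` must see the identical characters the first group matched.
Matches: at [0:4] → 'zzzz'; at [4:6] → 'zz'; at [6:10] → '8888'; at [10:12] → '88'; at [12:15] → 'qqq'; ….
Each match is replaced using the text its own group 1 captured.

'<z><z><8><8><q><3><z><z>'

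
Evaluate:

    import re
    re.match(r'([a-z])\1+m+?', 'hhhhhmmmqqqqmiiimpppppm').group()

'hhhhhm'

A backreference is literal: `\1` must see the identical characters the first group matched.
`re.match` only tries the pattern at the start of the string.
The match spans [0:6] → 'hhhhhm'.
Captured: group 1 = 'h'.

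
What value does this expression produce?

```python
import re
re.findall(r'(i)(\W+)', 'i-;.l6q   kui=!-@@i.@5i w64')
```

[('i', '-;.'), ('i', '=!-@@'), ('i', '.@'), ('i', ' ')]

The pattern matches a literal 'i' (captured); then one or more of a non-word character (captured).
Matches: at [0:4] match 'i-;.', groups = ('i', '-;.'); at [12:18] match 'i=!-@@', groups = ('i', '=!-@@'); at [18:21] match 'i.@', groups = ('i', '.@'); at [22:24] match 'i ', groups = ('i', ' ').
2 groups means each result is a tuple of 2 captured strings — 4 here.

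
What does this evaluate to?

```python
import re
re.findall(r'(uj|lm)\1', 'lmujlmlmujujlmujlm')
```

['lm', 'uj']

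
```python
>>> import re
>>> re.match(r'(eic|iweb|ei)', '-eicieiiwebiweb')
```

None

With `match`, the pattern is implicitly anchored at the beginning.
Here the pattern fails at index 0, so the call returns None.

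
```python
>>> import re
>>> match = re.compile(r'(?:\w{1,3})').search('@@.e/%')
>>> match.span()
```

(3, 4)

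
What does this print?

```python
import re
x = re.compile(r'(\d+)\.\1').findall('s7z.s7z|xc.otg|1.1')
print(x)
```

After group 1 captures some text, `\1` only succeeds where that same text appears again.
Matches: at [15:18] match '1.1', group 1 = '1'.
`findall` collects group 1 from the one match (1 total).

['1']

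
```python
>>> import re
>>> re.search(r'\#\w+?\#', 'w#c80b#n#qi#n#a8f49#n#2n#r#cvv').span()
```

(1, 7)

`search` walks the string left to right and returns the first match it finds.
The match spans [1:7] → '#c80b#'.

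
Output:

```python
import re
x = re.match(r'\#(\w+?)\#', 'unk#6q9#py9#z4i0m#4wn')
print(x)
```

None

`match` is anchored at position 0; if the pattern doesn't fit there, it returns None.
Here position 0 doesn't satisfy it, so the call returns None.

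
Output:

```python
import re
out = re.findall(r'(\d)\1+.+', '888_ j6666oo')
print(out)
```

['8']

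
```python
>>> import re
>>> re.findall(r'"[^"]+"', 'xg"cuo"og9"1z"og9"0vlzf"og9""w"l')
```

`findall` yields the raw match text (4 of them) because the pattern has no groups.

['"cuo"', '"1z"', '"0vlzf"', '"w"']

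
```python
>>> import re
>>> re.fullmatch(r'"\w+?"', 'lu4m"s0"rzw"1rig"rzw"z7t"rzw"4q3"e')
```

`fullmatch` succeeds only if the pattern covers the string from start to end.
Here the pattern can't cover the whole string, so the call returns None.

None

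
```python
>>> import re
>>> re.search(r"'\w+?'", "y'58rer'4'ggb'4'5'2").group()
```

"'58rer'"

The match spans [1:8] → "'58rer'".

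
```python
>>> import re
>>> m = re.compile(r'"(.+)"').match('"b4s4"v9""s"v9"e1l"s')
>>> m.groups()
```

('b4s4"v9""s"v9"e1l',)

With `match`, the pattern is implicitly anchored at the beginning.
The match spans [0:19] → '"b4s4"v9""s"v9"e1l"'.
Captured: group 1 = 'b4s4"v9""s"v9"e1l'.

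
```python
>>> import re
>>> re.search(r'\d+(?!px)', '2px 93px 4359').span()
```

The negative lookahead/lookbehind blocks any match where the forbidden context is present.
`re.search` scans for the first position where the pattern succeeds.
The match spans [4:5] → '9'.

(4, 5)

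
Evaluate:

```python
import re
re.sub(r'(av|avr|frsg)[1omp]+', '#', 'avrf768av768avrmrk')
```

'avrf768av768#rk'

Matches: at [12:16] → 'avrm'.
Each match is replaced by '#'.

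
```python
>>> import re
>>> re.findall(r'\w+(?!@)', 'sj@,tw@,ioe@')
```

['s', 't', 'io']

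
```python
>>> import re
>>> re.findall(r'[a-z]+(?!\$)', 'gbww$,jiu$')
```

A negative assertion filters positions out without eating any characters.
`findall` yields the raw match text (2 of them) because the pattern has no groups.

['gbw', 'ji']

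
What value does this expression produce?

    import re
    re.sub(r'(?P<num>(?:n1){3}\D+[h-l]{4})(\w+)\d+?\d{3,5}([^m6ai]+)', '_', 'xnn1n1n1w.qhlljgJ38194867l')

Pattern: the literal 'n1' repeated 3 times, then one or more of a non-digit, then exactly 4 of a character in [h-l] (captured as 'num'); then one or more of a word character (captured); then one or more of a digit (lazy); then 3 to 5 of a digit; then one or more of any character except [m6ai] (captured).
Each match is replaced by '_'.

'xn_'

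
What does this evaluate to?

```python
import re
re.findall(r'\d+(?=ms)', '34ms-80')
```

['34']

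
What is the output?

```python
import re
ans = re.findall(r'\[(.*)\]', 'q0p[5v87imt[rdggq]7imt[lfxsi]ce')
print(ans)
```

Scanning left to right: at [3:29] match '[5v87imt[rdggq]7imt[lfxsi]', group 1 = '5v87imt[rdggq]7imt[lfxsi'.
Because there's exactly one group, `findall` drops the full match and keeps group 1 from the one hit.

['5v87imt[rdggq]7imt[lfxsi']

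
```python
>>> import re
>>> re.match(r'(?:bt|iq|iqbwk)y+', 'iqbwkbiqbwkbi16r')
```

None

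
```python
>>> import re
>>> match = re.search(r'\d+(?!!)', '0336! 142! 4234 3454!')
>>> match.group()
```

`(?!…)`/`(?<!…)` only lets a position through if the neighbouring text does NOT match; no characters are consumed.
The match spans [0:3] → '033'.

'033'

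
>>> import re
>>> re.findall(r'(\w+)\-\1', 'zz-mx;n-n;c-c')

`\1` has to match the exact text group 1 already captured.
Matches: at [6:9] match 'n-n', group 1 = 'n'; at [10:13] match 'c-c', group 1 = 'c'.
With a single group, `findall` returns only what that group captured — 2 items.

['n', 'c']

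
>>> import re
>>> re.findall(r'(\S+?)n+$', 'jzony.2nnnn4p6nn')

['jzony.2nnnn4p6']

This matches one or more of a non-whitespace character (lazy) (captured); then one or more of a literal 'n'; then anchored at the end.
Scanning left to right: at [0:16] match 'jzony.2nnnn4p6nn', group 1 = 'jzony.2nnnn4p6'.
With a single group, `findall` returns only what that group captured — 1 item.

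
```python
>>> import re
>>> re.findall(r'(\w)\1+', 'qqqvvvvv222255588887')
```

After group 1 captures some text, `\1` only succeeds where that same text appears again.
`findall` collects group 1 from each match (5 total).

['q', 'v', '2', '5', '8']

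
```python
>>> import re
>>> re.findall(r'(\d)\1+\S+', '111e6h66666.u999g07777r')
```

['1']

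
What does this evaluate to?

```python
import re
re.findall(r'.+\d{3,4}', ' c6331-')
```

[' c6331']

No capturing groups, so `findall` returns the 1 full match string.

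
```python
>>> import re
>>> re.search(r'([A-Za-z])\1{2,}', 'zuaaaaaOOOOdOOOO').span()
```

(2, 7)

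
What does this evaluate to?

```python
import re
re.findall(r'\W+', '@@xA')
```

This matches one or more of a non-word character.
Matches: at [0:2] → '@@'.
`findall` yields the raw match text (1 of them) because the pattern has no groups.

['@@']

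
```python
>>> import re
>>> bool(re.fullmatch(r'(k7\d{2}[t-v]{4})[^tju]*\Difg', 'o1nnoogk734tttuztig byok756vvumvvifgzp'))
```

False

`re.fullmatch` is like wrapping the pattern in `^…$` (in single-line mode).
Here the string isn't matched end-to-end, so the call returns None, and `bool(None)` is False.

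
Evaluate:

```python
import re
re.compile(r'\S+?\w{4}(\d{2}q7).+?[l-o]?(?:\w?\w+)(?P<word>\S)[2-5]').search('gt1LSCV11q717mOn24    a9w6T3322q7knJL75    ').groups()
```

Pattern: one or more of a non-whitespace character (lazy), then exactly 4 of a word character; then exactly 2 of a digit, then the literal 'q7' (captured); then one or more of any character (lazy), then optionally a character in [l-o]; then optionally a word character, then one or more of a word character (non-capturing group); then a non-whitespace character (captured as 'word'); then a character in [2-5].
Lazy quantifiers expand one character at a time until the remainder of the pattern can match.
`re.search` tries every starting position until one works.
The match spans [0:18] → 'gt1LSCV11q717mOn24'.
Captured: group 1 = '11q7', group 2 = '2'.

('11q7', '2')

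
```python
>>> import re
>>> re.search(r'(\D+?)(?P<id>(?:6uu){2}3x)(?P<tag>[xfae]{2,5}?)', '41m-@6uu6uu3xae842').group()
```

Pattern: one or more of a non-digit (lazy) (captured); then the literal '6uu' repeated 2 times, then the literal '3x' (captured as 'id'); then 2 to 5 of one of [xfae] (lazy) (captured as 'tag').
`re.search` tries every starting position until one works.
The match spans [2:15] → 'm-@6uu6uu3xae'.
Captured: group 1 = 'm-@', group 2 = '6uu6uu3x', group 3 = 'ae'.

'm-@6uu6uu3xae'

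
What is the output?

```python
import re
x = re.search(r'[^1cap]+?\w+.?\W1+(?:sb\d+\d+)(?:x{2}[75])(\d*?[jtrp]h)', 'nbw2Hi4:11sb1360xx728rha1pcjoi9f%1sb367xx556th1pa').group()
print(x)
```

With the lazy modifier that quantifier settles for the fewest repetitions that let the rest of the pattern succeed (the atoms after it are unaffected and can still be greedy).
The match spans [0:23] → 'nbw2Hi4:11sb1360xx728rh'.

nbw2Hi4:11sb1360xx728rh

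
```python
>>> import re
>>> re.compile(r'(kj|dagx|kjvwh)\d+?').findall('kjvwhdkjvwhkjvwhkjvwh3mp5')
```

['kjvwh']

Walking the string: at [16:22] match 'kjvwh3', group 1 = 'kjvwh'.
One capturing group, so `findall` returns just the captured substring from the one match — 1 in all.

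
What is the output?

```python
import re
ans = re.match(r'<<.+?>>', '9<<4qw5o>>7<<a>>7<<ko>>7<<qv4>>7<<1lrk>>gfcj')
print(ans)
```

`match` is anchored at position 0; if the pattern doesn't fit there, it returns None.
Here position 0 doesn't satisfy it, so the call returns None.

None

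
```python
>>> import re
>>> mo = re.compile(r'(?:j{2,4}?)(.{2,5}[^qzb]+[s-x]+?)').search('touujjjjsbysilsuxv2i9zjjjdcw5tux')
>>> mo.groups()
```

('jjsbysilsuxv',)

Pattern: 2 to 4 of a literal 'j' (lazy) (non-capturing group); then 2 to 5 of any character, then one or more of any character except [qzb], then one or more of a character in [s-x] (lazy) (captured).
Because the quantifier is non-greedy, it stops expanding at the earliest point where the rest of the pattern can succeed.
`re.search` scans for the first position where the pattern succeeds.
The match spans [4:18] → 'jjjjsbysilsuxv'.
Captured: group 1 = 'jjsbysilsuxv'.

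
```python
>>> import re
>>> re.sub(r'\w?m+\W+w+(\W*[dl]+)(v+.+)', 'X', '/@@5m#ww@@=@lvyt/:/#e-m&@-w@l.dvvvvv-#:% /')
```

Every occurrence is swapped for 'X'.

'/@@X'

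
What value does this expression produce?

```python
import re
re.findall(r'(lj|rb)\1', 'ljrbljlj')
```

['lj']

The backreference `\1` re-matches whatever the first group consumed, character for character.
Because there's exactly one group, `findall` drops the full match and keeps group 1 from the one hit.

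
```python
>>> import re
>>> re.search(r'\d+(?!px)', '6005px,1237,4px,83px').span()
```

A negative assertion filters positions out without eating any characters.
The match spans [0:3] → '600'.

(0, 3)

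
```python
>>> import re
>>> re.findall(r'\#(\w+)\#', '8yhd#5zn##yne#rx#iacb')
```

Walking the string: at [4:9] match '#5zn#', group 1 = '5zn'; at [9:14] match '#yne#', group 1 = 'yne'.
With a single group, `findall` returns only what that group captured — 2 items.

['5zn', 'yne']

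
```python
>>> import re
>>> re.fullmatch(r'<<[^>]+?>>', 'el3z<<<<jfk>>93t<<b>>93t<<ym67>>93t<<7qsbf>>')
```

`re.fullmatch` requires the pattern to consume the entire string.
Here there's no way to consume every character, so the call returns None.

None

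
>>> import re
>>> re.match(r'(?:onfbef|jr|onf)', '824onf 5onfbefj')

None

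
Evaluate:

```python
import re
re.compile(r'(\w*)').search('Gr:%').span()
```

(0, 2)

This matches zero or more of a word character (captured).
`search` walks the string left to right and returns the first match it finds.
The match spans [0:2] → 'Gr'.
Captured: group 1 = 'Gr'.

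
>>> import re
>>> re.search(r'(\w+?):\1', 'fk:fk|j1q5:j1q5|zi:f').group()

'fk:fk'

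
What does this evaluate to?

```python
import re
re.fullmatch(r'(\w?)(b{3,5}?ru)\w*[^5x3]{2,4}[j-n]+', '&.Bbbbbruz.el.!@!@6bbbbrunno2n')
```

Pattern: optionally a word character (captured); then 3 to 5 of the literal 'b' (lazy), then the literal 'ru' (captured); then zero or more of a word character, then 2 to 4 of any character except [5x3], then one or more of a character in [j-n].
`re.fullmatch` is like wrapping the pattern in `^…$` (in single-line mode).
Here the string isn't matched end-to-end, so the call returns None.

None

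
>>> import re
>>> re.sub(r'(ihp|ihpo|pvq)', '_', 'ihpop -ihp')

'_op -_'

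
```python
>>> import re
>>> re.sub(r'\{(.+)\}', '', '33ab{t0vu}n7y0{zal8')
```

'33abn7y0{zal8'

Matches: at [4:10] → '{t0vu}'.
Each match is replaced by ''.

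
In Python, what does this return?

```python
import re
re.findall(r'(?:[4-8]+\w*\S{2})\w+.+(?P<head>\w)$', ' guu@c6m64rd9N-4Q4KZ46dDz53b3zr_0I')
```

Pattern: one or more of a character in [4-8], then zero or more of a word character, then exactly 2 of a non-whitespace character (non-capturing group); then one or more of a word character, then one or more of any character; then a word character (captured as 'head'); then anchored at the end.
With a single group, `findall` returns only what that group captured — 1 item.

['I']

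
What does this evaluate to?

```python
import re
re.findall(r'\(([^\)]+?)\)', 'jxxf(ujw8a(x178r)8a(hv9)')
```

Scanning left to right: at [4:17] match '(ujw8a(x178r)', group 1 = 'ujw8a(x178r'; at [19:24] match '(hv9)', group 1 = 'hv9'.
Because there's exactly one group, `findall` drops the full match and keeps group 1 from each hit.

['ujw8a(x178r', 'hv9']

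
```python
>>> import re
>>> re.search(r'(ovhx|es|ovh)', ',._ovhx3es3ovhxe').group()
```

`|` is ordered: at each position the engine commits to the first alternative that works.
The match spans [3:7] → 'ovhx'.

'ovhx'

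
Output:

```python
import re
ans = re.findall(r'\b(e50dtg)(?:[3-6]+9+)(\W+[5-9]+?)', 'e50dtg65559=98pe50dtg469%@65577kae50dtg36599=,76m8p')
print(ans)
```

The pattern matches a word boundary (`\b`, zero-width); then the literal 'e50', then the literal 'dtg' (captured); then one or more of a character in [3-6], then one or more of the literal '9' (non-capturing group); then one or more of a non-word character, then one or more of a character in [5-9] (lazy) (captured).
Scanning left to right: at [0:13] match 'e50dtg65559=9', groups = ('e50dtg', '=9').
2 groups means the one result is a tuple of 2 captured strings — 1 here.

[('e50dtg', '=9')]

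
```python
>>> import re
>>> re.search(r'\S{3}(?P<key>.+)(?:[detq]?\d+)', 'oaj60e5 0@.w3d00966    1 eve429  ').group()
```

'oaj60e5 0@.w3d00966    1 eve429'

Pattern: exactly 3 of a non-whitespace character; then one or more of any character (captured as 'key'); then optionally one of [detq], then one or more of a digit (non-capturing group).
Unlike `match`, `search` isn't anchored — it looks for the pattern anywhere in the string.
The match spans [0:31] → 'oaj60e5 0@.w3d00966    1 eve429'.
Captured: group 1 = '60e5 0@.w3d00966    1 eve42'.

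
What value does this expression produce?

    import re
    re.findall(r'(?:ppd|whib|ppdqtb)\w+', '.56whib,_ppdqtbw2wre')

`findall` yields the raw match text (1 of them) because the pattern has no groups.

['ppdqtbw2wre']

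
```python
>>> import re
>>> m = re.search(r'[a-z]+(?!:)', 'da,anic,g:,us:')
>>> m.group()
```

'da'

The negative lookaround is zero-width — it rules out positions where the adjacent text would match, without consuming anything.
The match spans [0:2] → 'da'.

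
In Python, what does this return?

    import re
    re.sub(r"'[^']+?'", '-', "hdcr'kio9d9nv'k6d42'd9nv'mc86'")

"hdcr-k6d42-mc86'"

Matches: at [4:14] → "'kio9d9nv'"; at [19:25] → "'d9nv'".
`sub` substitutes '-' at each match site.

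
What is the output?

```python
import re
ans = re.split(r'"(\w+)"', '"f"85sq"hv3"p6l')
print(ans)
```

['', 'f', '85sq', 'hv3', 'p6l']

Matches to split on: at [0:3] → '"f"'; at [7:12] → '"hv3"'.
The group in the pattern means `split` returns the separators' captures alongside the pieces.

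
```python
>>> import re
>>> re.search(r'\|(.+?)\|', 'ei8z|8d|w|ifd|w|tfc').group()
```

'|8d|'

Because the quantifier is non-greedy, it stops expanding at the earliest point where the rest of the pattern can succeed.
`search` walks the string left to right and returns the first match it finds.
The match spans [4:8] → '|8d|'.
Captured: group 1 = '8d'.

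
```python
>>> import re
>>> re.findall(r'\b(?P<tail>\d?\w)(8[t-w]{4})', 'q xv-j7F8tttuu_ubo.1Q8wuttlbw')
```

[('1Q', '8wutt')]

This matches a word boundary (`\b`, zero-width); then optionally a digit, then a word character (captured as 'tail'); then a literal '8', then exactly 4 of a character in [t-w] (captured).
Multiple groups make `findall` return tuples — one 2-tuple for the one match.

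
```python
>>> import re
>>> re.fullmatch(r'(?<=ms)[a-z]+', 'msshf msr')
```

None

For `fullmatch`, every character of the input must be accounted for by the pattern.
Here the string isn't matched end-to-end, so the call returns None.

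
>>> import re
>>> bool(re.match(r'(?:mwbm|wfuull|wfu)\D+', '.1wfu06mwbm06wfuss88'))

False

`match` is anchored at position 0; if the pattern doesn't fit there, it returns None.
Here the string doesn't start with a match, so the call returns None, and `bool(None)` is False.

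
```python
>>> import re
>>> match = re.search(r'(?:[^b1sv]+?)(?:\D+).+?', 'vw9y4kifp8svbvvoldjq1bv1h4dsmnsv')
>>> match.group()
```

Pattern: one or more of any character except [b1sv] (lazy) (non-capturing group); then one or more of a non-digit (non-capturing group); then one or more of any character (lazy).
With the lazy modifier that quantifier settles for the fewest repetitions that let the rest of the pattern succeed (the atoms after it are unaffected and can still be greedy).
Unlike `match`, `search` isn't anchored — it looks for the pattern anywhere in the string.
The match spans [1:5] → 'w9y4'.

'w9y4'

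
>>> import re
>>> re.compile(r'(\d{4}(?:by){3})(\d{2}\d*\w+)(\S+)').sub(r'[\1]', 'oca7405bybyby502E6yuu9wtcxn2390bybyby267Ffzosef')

'oca[7405bybyby]'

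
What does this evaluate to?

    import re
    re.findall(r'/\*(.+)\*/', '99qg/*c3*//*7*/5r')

Matches: at [4:15] match '/*c3*//*7*/', group 1 = 'c3*//*7'.
`findall` collects group 1 from the one match (1 total).

['c3*//*7']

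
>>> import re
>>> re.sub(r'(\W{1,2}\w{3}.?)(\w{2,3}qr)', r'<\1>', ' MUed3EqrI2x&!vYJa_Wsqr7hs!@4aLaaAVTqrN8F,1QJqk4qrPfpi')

'< MUed>I2x<&!vYJa>7hs!@4aLaaAVTqrN8F<,1QJq>Pfpi'

Pattern: 1 to 2 of a non-word character, then exactly 3 of a word character, then optionally any character (captured); then 2 to 3 of a word character, then the literal 'qr' (captured).
Matches: at [0:9] → ' MUed3Eqr'; at [12:23] → '&!vYJa_Wsqr'; at [41:50] → ',1QJqk4qr'.
The replacement refers to a captured group, so each match is rewritten using its own captured text.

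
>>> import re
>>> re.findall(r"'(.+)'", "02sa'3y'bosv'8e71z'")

Walking the string: at [4:19] match "'3y'bosv'8e71z'", group 1 = "3y'bosv'8e71z".
Because there's exactly one group, `findall` drops the full match and keeps group 1 from the one hit.

["3y'bosv'8e71z"]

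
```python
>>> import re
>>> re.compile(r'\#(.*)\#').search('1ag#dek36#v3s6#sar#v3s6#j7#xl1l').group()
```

'#dek36#v3s6#sar#v3s6#j7#'

The match spans [3:27] → '#dek36#v3s6#sar#v3s6#j7#'.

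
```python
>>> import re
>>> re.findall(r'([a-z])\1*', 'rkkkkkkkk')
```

After group 1 captures some text, `\1` only succeeds where that same text appears again.
One capturing group, so `findall` returns just the captured substring from each match — 2 in all.

['r', 'k']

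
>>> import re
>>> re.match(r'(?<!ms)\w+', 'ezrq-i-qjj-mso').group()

'ezrq'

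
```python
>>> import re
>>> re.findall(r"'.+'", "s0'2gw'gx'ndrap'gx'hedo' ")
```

["'2gw'gx'ndrap'gx'hedo'"]

Scanning left to right: at [2:24] → "'2gw'gx'ndrap'gx'hedo'".
No capturing groups, so `findall` returns the 1 full match string.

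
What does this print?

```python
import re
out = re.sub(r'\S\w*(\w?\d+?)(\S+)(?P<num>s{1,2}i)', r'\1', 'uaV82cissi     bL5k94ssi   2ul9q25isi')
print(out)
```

Pattern: a non-whitespace character, then zero or more of a word character; then optionally a word character, then one or more of a digit (lazy) (captured); then one or more of a non-whitespace character (captured); then 1 to 2 of the literal 's', then a literal 'i' (captured as 'num').
Matches: at [0:10] → 'uaV82cissi'; at [15:24] → 'bL5k94ssi'; at [27:37] → '2ul9q25isi'.
Each match is replaced using the text its own group 1 captured.

2     4   5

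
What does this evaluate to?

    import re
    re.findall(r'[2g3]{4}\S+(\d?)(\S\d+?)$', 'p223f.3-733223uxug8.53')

[('', '53')]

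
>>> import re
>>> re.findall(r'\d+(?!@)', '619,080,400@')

['619', '080', '40']

`(?!…)`/`(?<!…)` only lets a position through if the neighbouring text does NOT match; no characters are consumed.
With no groups in the pattern, `findall` gives back each whole match — 3 here.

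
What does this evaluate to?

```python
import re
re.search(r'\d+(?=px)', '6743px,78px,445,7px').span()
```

The `(?=…)`/`(?<=…)` assertion just peeks at neighbouring text; it doesn't advance the match position.
Unlike `match`, `search` isn't anchored — it looks for the pattern anywhere in the string.
The match spans [0:4] → '6743'.

(0, 4)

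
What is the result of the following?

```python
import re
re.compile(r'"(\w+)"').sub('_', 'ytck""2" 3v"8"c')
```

Matches: at [5:8] → '"2"'; at [11:14] → '"8"'.
`sub` substitutes '_' at each match site.

'ytck"_ 3v_c'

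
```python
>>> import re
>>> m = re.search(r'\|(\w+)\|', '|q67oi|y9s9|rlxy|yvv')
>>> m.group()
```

'|q67oi|'

`search` walks the string left to right and returns the first match it finds.
The match spans [0:7] → '|q67oi|'.
Captured: group 1 = 'q67oi'.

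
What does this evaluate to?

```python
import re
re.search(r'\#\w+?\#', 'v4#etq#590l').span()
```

(2, 7)

`search` walks the string left to right and returns the first match it finds.
The match spans [2:7] → '#etq#'.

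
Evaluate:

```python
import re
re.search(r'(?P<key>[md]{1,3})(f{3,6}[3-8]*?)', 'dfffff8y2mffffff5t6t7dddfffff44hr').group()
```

This matches 1 to 3 of one of [md] (captured as 'key'); then 3 to 6 of a literal 'f', then zero or more of a character in [3-8] (lazy) (captured).
A non-greedy quantifier consumes as few characters as it can — just enough that the remainder of the pattern still matches from where it stops; whatever follows it matches normally.
Unlike `match`, `search` isn't anchored — it looks for the pattern anywhere in the string.
The match spans [0:6] → 'dfffff'.
Captured: group 1 = 'd', group 2 = 'fffff'.

'dfffff'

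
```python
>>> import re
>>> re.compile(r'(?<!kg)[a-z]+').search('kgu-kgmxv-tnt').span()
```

(0, 3)

The negative lookaround is zero-width — it rules out positions where the adjacent text would match, without consuming anything.
`re.search` tries every starting position until one works.
The match spans [0:3] → 'kgu'.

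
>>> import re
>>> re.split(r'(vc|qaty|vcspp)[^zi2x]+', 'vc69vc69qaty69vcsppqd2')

Matches to split on: at [0:21] → 'vc69vc69qaty69vcsppqd'.
With a capturing group present, the delimiter's captured portion is kept in the result list.

['', 'vc', '2']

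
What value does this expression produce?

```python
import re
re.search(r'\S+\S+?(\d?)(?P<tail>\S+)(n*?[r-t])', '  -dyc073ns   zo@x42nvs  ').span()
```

This matches one or more of a non-whitespace character; then one or more of a non-whitespace character (lazy); then optionally a digit (captured); then one or more of a non-whitespace character (captured as 'tail'); then zero or more of the literal 'n' (lazy), then a character in [r-t] (captured).
`re.search` tries every starting position until one works.
The match spans [2:11] → '-dyc073ns'.
Captured: group 1 = '', group 2 = 'n', group 3 = 's'.

(2, 11)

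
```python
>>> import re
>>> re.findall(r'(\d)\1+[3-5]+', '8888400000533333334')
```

`\1` has to match the exact text group 1 already captured.
With a single group, `findall` returns only what that group captured — 2 items.

['8', '0']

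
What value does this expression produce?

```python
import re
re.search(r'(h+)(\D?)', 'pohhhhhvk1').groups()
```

This matches one or more of a literal 'h' (captured); then optionally a non-digit (captured).
Unlike `match`, `search` isn't anchored — it looks for the pattern anywhere in the string.
The match spans [2:8] → 'hhhhhv'.
Captured: group 1 = 'hhhhh', group 2 = 'v'.

('hhhhh', 'v')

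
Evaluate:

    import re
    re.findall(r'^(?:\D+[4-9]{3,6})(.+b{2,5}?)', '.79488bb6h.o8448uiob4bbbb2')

['bb6h.o8448uiob4bbbb']

This matches anchored at the start of the string; then one or more of a non-digit, then 3 to 6 of a character in [4-9] (non-capturing group); then one or more of any character, then 2 to 5 of the literal 'b' (lazy) (captured).
Scanning left to right: at [0:25] match '.79488bb6h.o8448uiob4bbbb', group 1 = 'bb6h.o8448uiob4bbbb'.
`findall` collects group 1 from the one match (1 total).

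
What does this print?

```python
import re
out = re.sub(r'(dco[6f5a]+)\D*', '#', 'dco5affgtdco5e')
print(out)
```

Every occurrence is swapped for '#'.

#5e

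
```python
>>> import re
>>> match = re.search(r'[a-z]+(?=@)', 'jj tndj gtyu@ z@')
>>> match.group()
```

'gtyu'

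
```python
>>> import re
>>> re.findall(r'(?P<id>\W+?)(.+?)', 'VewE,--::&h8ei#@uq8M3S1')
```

[(',', '-'), ('-', ':'), (':', '&'), ('#', '@')]

Pattern: one or more of a non-word character (lazy) (captured as 'id'); then one or more of any character (lazy) (captured).
`findall` packs the 2 group values into a tuple for every match.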